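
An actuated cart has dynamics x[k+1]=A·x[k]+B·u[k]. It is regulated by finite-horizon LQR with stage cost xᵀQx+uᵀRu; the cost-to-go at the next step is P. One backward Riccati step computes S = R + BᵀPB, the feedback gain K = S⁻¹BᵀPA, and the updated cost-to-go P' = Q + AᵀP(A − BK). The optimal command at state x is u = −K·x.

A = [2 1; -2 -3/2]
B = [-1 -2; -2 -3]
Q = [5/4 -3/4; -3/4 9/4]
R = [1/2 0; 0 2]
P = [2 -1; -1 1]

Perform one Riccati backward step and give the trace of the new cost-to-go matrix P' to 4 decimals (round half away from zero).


26.0588

BᵀP = [0.0000 -1.0000; -1.0000 -1.0000]
S = R + BᵀPB = [1/2 0; 0 2] + [2.0000 3.0000; 3.0000 5.0000] = [2.5000 3.0000; 3.0000 7.0000]
BᵀPA = [2.0000 1.5000; 0.0000 0.5000]
K = S⁻¹·BᵀPA = [1.6471 1.0588; -0.7059 -0.3824]
A−BK = [2.2353 1.2941; -0.8235 -0.5294]
AᵀP(A−BK) = [16.7059 9.8824; 9.8824 5.8529]
P' = Q + AᵀP(A−BK) = [17.9559 9.1324; 9.1324 8.1029]
tr(P') = 26.0588


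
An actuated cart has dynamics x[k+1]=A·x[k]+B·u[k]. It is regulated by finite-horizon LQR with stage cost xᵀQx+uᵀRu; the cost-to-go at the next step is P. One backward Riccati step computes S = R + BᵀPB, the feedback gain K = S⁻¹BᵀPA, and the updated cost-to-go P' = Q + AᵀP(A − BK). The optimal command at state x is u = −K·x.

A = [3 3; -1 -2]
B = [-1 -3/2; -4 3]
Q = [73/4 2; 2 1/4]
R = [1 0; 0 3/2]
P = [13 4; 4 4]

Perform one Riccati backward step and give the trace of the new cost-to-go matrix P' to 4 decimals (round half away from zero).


BᵀP = [-29.0000 -20.0000; -7.5000 6.0000]
S = R + BᵀPB = [1 0; 0 3/2] + [109.0000 -16.5000; -16.5000 29.2500] = [110.0000 -16.5000; -16.5000 30.7500]
BᵀPA = [-67.0000 -47.0000; -28.5000 -34.5000]
K = S⁻¹·BᵀPA = [-0.8136 -0.6477; -1.3634 -1.4695]
A−BK = [0.1413 0.1481; -0.1642 -0.1823]
AᵀP(A−BK) = [3.6320 3.7237; 3.7237 3.8606]
P' = Q + AᵀP(A−BK) = [21.8820 5.7237; 5.7237 4.1106]
tr(P') = 25.9926

25.9926


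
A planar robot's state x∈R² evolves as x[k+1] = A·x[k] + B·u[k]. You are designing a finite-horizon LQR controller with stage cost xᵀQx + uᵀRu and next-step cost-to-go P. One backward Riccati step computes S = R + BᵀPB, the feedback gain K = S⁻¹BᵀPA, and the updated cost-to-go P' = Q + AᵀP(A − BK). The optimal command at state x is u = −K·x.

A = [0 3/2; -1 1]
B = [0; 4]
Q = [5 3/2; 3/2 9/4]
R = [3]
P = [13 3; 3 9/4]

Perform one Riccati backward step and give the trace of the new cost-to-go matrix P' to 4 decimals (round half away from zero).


29.2308

BᵀP = [12.0000 9.0000]
S = R + BᵀPB = [3] + [36.0000] = [39.0000]
BᵀPA = [-9.0000 27.0000]
K = S⁻¹·BᵀPA = [-0.2308 0.6923]
A−BK = [0.0000 1.5000; -0.0769 -1.7692]
AᵀP(A−BK) = [0.1731 -0.5192; -0.5192 21.8077]
P' = Q + AᵀP(A−BK) = [5.1731 0.9808; 0.9808 24.0577]
tr(P') = 29.2308


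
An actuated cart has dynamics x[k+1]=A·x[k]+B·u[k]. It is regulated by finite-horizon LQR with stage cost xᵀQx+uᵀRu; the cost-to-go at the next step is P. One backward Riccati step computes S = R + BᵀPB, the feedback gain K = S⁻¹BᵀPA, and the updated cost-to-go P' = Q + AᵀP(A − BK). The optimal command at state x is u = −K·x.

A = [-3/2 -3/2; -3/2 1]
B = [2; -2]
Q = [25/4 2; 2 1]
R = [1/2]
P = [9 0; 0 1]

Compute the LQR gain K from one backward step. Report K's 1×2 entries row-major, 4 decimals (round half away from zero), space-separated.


BᵀP = [18.0000 -2.0000]
S = R + BᵀPB = [1/2] + [40.0000] = [40.5000]
BᵀPA = [-24.0000 -29.0000]
K = S⁻¹·BᵀPA = [-0.5926 -0.7160]
A−BK = [-0.3148 -0.0679; -2.6852 -0.4321]
AᵀP(A−BK) = [8.2778 1.5648; 1.5648 0.4846]
P' = Q + AᵀP(A−BK) = [14.5278 3.5648; 3.5648 1.4846]
tr(P') = 16.0123

-0.5926 -0.7160


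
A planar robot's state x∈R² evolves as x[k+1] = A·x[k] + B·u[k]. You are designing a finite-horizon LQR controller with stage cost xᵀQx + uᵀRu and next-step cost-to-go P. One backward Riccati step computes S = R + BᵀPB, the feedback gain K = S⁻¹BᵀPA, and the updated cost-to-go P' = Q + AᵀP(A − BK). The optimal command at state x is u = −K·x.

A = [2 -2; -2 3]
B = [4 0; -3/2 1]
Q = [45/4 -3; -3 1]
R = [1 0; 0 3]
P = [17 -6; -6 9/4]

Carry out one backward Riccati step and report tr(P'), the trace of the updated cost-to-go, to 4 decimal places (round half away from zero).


13.7101

BᵀP = [77.0000 -27.3750; -6.0000 2.2500]
S = R + BᵀPB = [1 0; 0 3] + [349.0625 -27.3750; -27.3750 2.2500] = [350.0625 -27.3750; -27.3750 5.2500]
BᵀPA = [208.7500 -236.1250; -16.5000 18.7500]
K = S⁻¹·BᵀPA = [0.5919 -0.6674; -0.0565 0.0916]
A−BK = [-0.3676 0.6694; -1.0556 1.9073]
AᵀP(A−BK) = [0.5078 -0.6773; -0.6773 0.9523]
P' = Q + AᵀP(A−BK) = [11.7578 -3.6773; -3.6773 1.9523]
tr(P') = 13.7101


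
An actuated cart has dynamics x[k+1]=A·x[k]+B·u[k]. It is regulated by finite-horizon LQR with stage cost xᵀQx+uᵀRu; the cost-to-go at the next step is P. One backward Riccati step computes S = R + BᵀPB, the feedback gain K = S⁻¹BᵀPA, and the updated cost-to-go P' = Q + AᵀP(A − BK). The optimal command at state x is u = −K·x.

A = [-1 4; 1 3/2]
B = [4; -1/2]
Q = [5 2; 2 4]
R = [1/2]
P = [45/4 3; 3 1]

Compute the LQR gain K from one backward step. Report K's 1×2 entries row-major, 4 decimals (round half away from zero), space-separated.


-0.1896 1.1333

BᵀP = [43.5000 11.5000]
S = R + BᵀPB = [1/2] + [168.2500] = [168.7500]
BᵀPA = [-32.0000 191.2500]
K = S⁻¹·BᵀPA = [-0.1896 1.1333]
A−BK = [-0.2415 -0.5333; 0.9052 2.0667]
AᵀP(A−BK) = [0.1819 0.2667; 0.2667 1.5000]
P' = Q + AᵀP(A−BK) = [5.1819 2.2667; 2.2667 5.5000]
tr(P') = 10.6819


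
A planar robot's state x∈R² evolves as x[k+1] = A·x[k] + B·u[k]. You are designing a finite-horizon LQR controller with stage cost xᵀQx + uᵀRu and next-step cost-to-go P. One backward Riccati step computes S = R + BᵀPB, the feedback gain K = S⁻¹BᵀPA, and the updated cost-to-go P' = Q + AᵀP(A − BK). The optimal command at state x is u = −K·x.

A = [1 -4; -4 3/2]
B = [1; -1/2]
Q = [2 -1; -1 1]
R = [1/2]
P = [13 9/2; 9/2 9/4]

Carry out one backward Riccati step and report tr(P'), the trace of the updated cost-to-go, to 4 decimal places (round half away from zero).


BᵀP = [10.7500 3.3750]
S = R + BᵀPB = [1/2] + [9.0625] = [9.5625]
BᵀPA = [-2.7500 -37.9375]
K = S⁻¹·BᵀPA = [-0.2876 -3.9673]
A−BK = [1.2876 -0.0327; -4.1438 -0.4837]
AᵀP(A−BK) = [12.2092 2.3399; 2.3399 8.5523]
P' = Q + AᵀP(A−BK) = [14.2092 1.3399; 1.3399 9.5523]
tr(P') = 23.7614

23.7614


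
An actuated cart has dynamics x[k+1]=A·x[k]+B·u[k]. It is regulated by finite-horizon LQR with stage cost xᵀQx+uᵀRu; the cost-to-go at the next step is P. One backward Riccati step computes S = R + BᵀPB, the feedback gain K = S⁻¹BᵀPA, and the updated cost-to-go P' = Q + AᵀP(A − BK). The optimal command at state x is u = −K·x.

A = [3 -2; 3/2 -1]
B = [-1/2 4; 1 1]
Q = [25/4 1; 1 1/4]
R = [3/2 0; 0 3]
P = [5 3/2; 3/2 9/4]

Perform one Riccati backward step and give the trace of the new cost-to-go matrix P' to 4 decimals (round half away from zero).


BᵀP = [-1.0000 1.5000; 21.5000 8.2500]
S = R + BᵀPB = [3/2 0; 0 3] + [2.0000 -2.5000; -2.5000 94.2500] = [3.5000 -2.5000; -2.5000 97.2500]
BᵀPA = [-0.7500 0.5000; 76.8750 -51.2500]
K = S⁻¹·BᵀPA = [0.3569 -0.2379; 0.7997 -0.5331]
A−BK = [-0.0202 0.0135; 0.3434 -0.2290]
AᵀP(A−BK) = [2.3561 -1.5707; -1.5707 1.0471]
P' = Q + AᵀP(A−BK) = [8.6061 -0.5707; -0.5707 1.2971]
tr(P') = 9.9032

9.9032


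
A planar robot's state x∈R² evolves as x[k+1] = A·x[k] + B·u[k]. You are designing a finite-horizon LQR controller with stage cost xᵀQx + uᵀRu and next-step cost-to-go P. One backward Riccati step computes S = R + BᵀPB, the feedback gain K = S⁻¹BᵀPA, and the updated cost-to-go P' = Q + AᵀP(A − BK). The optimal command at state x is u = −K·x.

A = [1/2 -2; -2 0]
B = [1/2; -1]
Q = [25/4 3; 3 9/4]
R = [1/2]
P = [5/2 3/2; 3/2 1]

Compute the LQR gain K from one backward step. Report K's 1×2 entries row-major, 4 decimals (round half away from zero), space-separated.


0.6000 0.8000

BᵀP = [-0.2500 -0.2500]
S = R + BᵀPB = [1/2] + [0.1250] = [0.6250]
BᵀPA = [0.3750 0.5000]
K = S⁻¹·BᵀPA = [0.6000 0.8000]
A−BK = [0.2000 -2.4000; -1.4000 0.8000]
AᵀP(A−BK) = [1.4000 3.2000; 3.2000 9.6000]
P' = Q + AᵀP(A−BK) = [7.6500 6.2000; 6.2000 11.8500]
tr(P') = 19.5000


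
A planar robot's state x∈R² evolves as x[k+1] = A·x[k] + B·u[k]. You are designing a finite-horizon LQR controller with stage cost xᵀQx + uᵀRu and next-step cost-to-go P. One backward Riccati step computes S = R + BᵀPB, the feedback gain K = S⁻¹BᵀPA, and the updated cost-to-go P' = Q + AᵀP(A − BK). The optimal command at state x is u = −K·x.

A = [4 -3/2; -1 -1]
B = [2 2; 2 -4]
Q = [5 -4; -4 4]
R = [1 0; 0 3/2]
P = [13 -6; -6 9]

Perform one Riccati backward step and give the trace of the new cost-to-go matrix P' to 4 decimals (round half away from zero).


BᵀP = [14.0000 6.0000; 50.0000 -48.0000]
S = R + BᵀPB = [1 0; 0 3/2] + [40.0000 4.0000; 4.0000 292.0000] = [41.0000 4.0000; 4.0000 293.5000]
BᵀPA = [50.0000 -27.0000; 248.0000 -27.0000]
K = S⁻¹·BᵀPA = [1.1386 -0.6504; 0.8295 -0.0831]
A−BK = [0.0639 -0.0329; 0.0406 -0.0317]
AᵀP(A−BK) = [2.3652 -0.8627; -0.8627 0.4440]
P' = Q + AᵀP(A−BK) = [7.3652 -4.8627; -4.8627 4.4440]
tr(P') = 11.8092

11.8092


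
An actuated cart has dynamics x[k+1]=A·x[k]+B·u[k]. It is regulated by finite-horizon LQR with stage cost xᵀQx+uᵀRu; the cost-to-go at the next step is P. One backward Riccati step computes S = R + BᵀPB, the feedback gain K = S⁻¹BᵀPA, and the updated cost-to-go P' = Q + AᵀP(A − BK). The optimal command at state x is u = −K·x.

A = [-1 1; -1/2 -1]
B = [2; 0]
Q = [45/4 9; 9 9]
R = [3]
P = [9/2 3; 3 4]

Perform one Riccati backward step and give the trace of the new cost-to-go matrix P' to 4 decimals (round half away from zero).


23.9643

BᵀP = [9.0000 6.0000]
S = R + BᵀPB = [3] + [18.0000] = [21.0000]
BᵀPA = [-12.0000 3.0000]
K = S⁻¹·BᵀPA = [-0.5714 0.1429]
A−BK = [0.1429 0.7143; -0.5000 -1.0000]
AᵀP(A−BK) = [1.6429 0.7143; 0.7143 2.0714]
P' = Q + AᵀP(A−BK) = [12.8929 9.7143; 9.7143 11.0714]
tr(P') = 23.9643


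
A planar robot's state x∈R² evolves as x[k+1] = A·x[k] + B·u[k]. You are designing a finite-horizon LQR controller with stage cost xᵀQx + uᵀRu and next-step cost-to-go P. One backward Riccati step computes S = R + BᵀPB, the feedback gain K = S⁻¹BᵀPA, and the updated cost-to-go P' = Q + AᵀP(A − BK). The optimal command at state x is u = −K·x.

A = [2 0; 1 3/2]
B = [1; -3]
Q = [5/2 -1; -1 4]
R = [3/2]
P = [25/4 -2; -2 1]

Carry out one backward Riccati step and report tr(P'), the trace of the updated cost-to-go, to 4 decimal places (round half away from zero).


BᵀP = [12.2500 -5.0000]
S = R + BᵀPB = [3/2] + [27.2500] = [28.7500]
BᵀPA = [19.5000 -7.5000]
K = S⁻¹·BᵀPA = [0.6783 -0.2609]
A−BK = [1.3217 0.2609; 3.0348 0.7174]
AᵀP(A−BK) = [4.7739 0.5870; 0.5870 0.2935]
P' = Q + AᵀP(A−BK) = [7.2739 -0.4130; -0.4130 4.2935]
tr(P') = 11.5674

11.5674


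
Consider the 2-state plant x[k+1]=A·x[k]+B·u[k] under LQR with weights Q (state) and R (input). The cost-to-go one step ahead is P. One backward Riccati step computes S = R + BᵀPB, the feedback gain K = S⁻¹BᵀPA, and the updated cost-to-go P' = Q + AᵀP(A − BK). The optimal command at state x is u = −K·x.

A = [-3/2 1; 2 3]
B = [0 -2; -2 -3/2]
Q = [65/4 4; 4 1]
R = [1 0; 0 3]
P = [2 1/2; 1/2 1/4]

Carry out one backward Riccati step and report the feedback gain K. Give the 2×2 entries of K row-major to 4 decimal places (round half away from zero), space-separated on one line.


BᵀP = [-1.0000 -0.5000; -4.7500 -1.3750]
S = R + BᵀPB = [1 0; 0 3] + [1.0000 2.7500; 2.7500 11.5625] = [2.0000 2.7500; 2.7500 14.5625]
BᵀPA = [0.5000 -2.5000; 4.3750 -8.8750]
K = S⁻¹·BᵀPA = [-0.2203 -0.5565; 0.3420 -0.5043]
A−BK = [-0.8159 -0.0087; 2.0725 1.1304]
AᵀP(A−BK) = [1.1138 -0.2652; -0.2652 1.3826]
P' = Q + AᵀP(A−BK) = [17.3638 3.7348; 3.7348 2.3826]
tr(P') = 19.7464

-0.2203 -0.5565 0.3420 -0.5043


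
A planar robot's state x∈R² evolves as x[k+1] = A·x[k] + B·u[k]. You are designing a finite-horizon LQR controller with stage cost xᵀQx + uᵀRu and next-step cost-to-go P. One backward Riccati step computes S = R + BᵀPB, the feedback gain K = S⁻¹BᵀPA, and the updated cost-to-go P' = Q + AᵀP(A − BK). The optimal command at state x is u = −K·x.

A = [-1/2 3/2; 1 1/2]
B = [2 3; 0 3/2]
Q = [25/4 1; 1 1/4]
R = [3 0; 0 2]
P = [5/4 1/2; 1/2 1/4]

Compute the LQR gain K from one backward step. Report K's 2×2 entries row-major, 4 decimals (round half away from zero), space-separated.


-0.0184 0.1319 -0.0115 0.3550

BᵀP = [2.5000 1.0000; 4.5000 1.8750]
S = R + BᵀPB = [3 0; 0 2] + [5.0000 9.0000; 9.0000 16.3125] = [8.0000 9.0000; 9.0000 18.3125]
BᵀPA = [-0.2500 4.2500; -0.3750 7.6875]
K = S⁻¹·BᵀPA = [-0.0184 0.1319; -0.0115 0.3550]
A−BK = [-0.4289 0.1713; 1.0172 -0.0324]
AᵀP(A−BK) = [0.0536 -0.0214; -0.0214 0.3356]
P' = Q + AᵀP(A−BK) = [6.3036 0.9786; 0.9786 0.5856]
tr(P') = 6.8892


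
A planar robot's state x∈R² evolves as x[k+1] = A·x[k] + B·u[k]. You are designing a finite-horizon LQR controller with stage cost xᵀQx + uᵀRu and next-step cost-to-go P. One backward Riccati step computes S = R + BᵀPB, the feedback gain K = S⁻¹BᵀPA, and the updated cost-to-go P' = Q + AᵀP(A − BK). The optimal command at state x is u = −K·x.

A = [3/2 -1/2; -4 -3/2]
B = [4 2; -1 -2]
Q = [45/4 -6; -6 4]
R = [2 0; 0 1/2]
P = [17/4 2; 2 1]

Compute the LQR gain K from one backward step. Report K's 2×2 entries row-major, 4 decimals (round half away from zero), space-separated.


-0.2204 -0.3226 0.4140 -0.0161

BᵀP = [15.0000 7.0000; 4.5000 2.0000]
S = R + BᵀPB = [2 0; 0 1/2] + [53.0000 16.0000; 16.0000 5.0000] = [55.0000 16.0000; 16.0000 5.5000]
BᵀPA = [-5.5000 -18.0000; -1.2500 -5.2500]
K = S⁻¹·BᵀPA = [-0.2204 -0.3226; 0.4140 -0.0161]
A−BK = [1.5538 0.8226; -3.3925 -1.8548]
AᵀP(A−BK) = [0.8676 0.5181; 0.5181 0.4214]
P' = Q + AᵀP(A−BK) = [12.1176 -5.4819; -5.4819 4.4214]
tr(P') = 16.5390


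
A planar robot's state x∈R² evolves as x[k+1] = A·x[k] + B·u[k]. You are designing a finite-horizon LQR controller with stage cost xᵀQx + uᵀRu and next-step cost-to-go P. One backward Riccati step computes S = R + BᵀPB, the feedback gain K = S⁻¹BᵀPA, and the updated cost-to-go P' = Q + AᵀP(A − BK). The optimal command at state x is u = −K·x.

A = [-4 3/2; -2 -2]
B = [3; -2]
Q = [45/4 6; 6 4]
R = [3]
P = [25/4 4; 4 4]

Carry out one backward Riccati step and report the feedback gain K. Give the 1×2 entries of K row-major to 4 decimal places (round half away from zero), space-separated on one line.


BᵀP = [10.7500 4.0000]
S = R + BᵀPB = [3] + [24.2500] = [27.2500]
BᵀPA = [-51.0000 8.1250]
K = S⁻¹·BᵀPA = [-1.8716 0.2982]
A−BK = [1.6147 0.6055; -5.7431 -1.4037]
AᵀP(A−BK) = [84.5505 13.7064; 13.7064 3.6399]
P' = Q + AᵀP(A−BK) = [95.8005 19.7064; 19.7064 7.6399]
tr(P') = 103.4404

-1.8716 0.2982


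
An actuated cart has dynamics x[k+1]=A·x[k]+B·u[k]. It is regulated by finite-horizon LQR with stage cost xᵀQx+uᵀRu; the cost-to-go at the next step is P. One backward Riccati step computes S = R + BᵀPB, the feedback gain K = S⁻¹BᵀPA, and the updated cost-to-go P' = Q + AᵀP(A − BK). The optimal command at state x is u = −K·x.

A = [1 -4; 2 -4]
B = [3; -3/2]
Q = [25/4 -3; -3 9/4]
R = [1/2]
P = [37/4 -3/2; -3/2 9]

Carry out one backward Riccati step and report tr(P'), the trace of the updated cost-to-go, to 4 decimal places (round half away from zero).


271.8351

BᵀP = [30.0000 -18.0000]
S = R + BᵀPB = [1/2] + [117.0000] = [117.5000]
BᵀPA = [-6.0000 -48.0000]
K = S⁻¹·BᵀPA = [-0.0511 -0.4085]
A−BK = [1.1532 -2.7745; 1.9234 -4.6128]
AᵀP(A−BK) = [38.9436 -93.4511; -93.4511 224.3915]
P' = Q + AᵀP(A−BK) = [45.1936 -96.4511; -96.4511 226.6415]
tr(P') = 271.8351


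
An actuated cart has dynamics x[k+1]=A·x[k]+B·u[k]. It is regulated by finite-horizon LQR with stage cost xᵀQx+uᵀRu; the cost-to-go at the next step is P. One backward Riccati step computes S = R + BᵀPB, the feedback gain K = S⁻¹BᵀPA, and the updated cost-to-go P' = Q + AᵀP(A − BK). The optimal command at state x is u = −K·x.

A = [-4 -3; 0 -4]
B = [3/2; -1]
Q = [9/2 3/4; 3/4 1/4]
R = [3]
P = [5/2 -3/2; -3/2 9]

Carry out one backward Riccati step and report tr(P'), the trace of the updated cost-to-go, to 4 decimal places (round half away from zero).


116.6483

BᵀP = [5.2500 -11.2500]
S = R + BᵀPB = [3] + [19.1250] = [22.1250]
BᵀPA = [-21.0000 29.2500]
K = S⁻¹·BᵀPA = [-0.9492 1.3220]
A−BK = [-2.5763 -4.9831; -0.9492 -2.6780]
AᵀP(A−BK) = [20.0678 33.7627; 33.7627 91.8305]
P' = Q + AᵀP(A−BK) = [24.5678 34.5127; 34.5127 92.0805]
tr(P') = 116.6483


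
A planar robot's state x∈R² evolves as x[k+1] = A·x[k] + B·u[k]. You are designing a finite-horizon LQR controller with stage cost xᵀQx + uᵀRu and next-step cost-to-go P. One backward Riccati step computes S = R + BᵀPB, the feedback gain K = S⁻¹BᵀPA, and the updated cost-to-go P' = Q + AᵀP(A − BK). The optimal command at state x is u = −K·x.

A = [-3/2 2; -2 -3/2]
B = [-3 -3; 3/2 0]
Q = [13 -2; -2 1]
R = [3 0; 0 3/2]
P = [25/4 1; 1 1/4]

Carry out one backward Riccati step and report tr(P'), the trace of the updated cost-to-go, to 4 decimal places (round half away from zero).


15.3148

BᵀP = [-17.2500 -2.6250; -18.7500 -3.0000]
S = R + BᵀPB = [3 0; 0 3/2] + [47.8125 51.7500; 51.7500 56.2500] = [50.8125 51.7500; 51.7500 57.7500]
BᵀPA = [31.1250 -30.5625; 34.1250 -33.0000]
K = S⁻¹·BᵀPA = [0.1229 -0.2233; 0.4808 -0.3714]
A−BK = [0.3110 0.2161; -2.1843 -1.1651]
AᵀP(A−BK) = [0.8307 -0.1282; -0.1282 0.4841]
P' = Q + AᵀP(A−BK) = [13.8307 -2.1282; -2.1282 1.4841]
tr(P') = 15.3148


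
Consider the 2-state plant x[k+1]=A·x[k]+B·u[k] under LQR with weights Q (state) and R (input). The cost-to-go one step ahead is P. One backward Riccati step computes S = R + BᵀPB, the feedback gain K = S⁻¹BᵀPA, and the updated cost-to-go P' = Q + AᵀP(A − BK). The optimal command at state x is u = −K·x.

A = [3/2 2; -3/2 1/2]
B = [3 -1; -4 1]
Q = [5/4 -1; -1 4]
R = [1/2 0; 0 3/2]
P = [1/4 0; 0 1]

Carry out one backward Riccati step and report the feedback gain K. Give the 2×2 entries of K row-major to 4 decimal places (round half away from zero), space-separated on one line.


BᵀP = [0.7500 -4.0000; -0.2500 1.0000]
S = R + BᵀPB = [1/2 0; 0 3/2] + [18.2500 -4.7500; -4.7500 1.2500] = [18.7500 -4.7500; -4.7500 2.7500]
BᵀPA = [7.1250 -0.5000; -1.8750 0.0000]
K = S⁻¹·BᵀPA = [0.3685 -0.0474; -0.0453 -0.0819]
A−BK = [0.3491 2.0603; 0.0194 0.3922]
AᵀP(A−BK) = [0.1018 0.1843; 0.1843 1.2263]
P' = Q + AᵀP(A−BK) = [1.3518 -0.8157; -0.8157 5.2263]
tr(P') = 6.5781

0.3685 -0.0474 -0.0453 -0.0819


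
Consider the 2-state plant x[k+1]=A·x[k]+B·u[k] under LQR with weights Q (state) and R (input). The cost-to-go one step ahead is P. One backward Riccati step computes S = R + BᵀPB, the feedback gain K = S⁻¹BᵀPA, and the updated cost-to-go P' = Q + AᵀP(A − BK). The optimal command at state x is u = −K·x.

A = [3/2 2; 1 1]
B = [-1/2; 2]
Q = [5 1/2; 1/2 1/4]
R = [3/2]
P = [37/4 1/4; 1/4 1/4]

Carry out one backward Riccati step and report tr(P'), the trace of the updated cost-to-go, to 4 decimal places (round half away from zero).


BᵀP = [-4.1250 0.3750]
S = R + BᵀPB = [3/2] + [2.8125] = [4.3125]
BᵀPA = [-5.8125 -7.8750]
K = S⁻¹·BᵀPA = [-1.3478 -1.8261]
A−BK = [0.8261 1.0870; 3.6957 4.6522]
AᵀP(A−BK) = [13.9783 18.2609; 18.2609 23.8696]
P' = Q + AᵀP(A−BK) = [18.9783 18.7609; 18.7609 24.1196]
tr(P') = 43.0978

43.0978


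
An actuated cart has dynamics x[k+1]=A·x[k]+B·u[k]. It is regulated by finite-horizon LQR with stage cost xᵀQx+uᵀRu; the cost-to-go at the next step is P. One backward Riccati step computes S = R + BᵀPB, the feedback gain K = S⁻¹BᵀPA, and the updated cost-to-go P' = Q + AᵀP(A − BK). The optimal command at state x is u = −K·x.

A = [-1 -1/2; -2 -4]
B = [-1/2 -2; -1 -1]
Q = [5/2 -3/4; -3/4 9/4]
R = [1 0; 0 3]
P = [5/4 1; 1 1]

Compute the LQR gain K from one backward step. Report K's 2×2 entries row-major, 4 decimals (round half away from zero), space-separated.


BᵀP = [-1.6250 -1.5000; -3.5000 -3.0000]
S = R + BᵀPB = [1 0; 0 3] + [2.3125 4.7500; 4.7500 10.0000] = [3.3125 4.7500; 4.7500 13.0000]
BᵀPA = [4.6250 6.8125; 9.5000 13.7500]
K = S⁻¹·BᵀPA = [0.7317 1.1341; 0.4634 0.6433]
A−BK = [0.2927 1.3537; -0.8049 -2.2226]
AᵀP(A−BK) = [1.4634 2.2683; 2.2683 3.7409]
P' = Q + AᵀP(A−BK) = [3.9634 1.5183; 1.5183 5.9909]
tr(P') = 9.9543

0.7317 1.1341 0.4634 0.6433


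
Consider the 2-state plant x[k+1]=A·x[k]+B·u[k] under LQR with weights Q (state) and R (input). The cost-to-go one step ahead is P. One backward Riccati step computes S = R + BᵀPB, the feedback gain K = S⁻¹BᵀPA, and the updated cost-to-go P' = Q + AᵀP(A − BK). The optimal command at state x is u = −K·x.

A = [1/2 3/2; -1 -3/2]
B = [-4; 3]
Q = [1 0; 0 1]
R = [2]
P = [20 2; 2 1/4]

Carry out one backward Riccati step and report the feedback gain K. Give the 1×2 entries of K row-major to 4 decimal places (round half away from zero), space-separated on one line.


-0.1077 -0.3624

BᵀP = [-74.0000 -7.2500]
S = R + BᵀPB = [2] + [274.2500] = [276.2500]
BᵀPA = [-29.7500 -100.1250]
K = S⁻¹·BᵀPA = [-0.1077 -0.3624]
A−BK = [0.0692 0.0502; -0.6769 -0.4127]
AᵀP(A−BK) = [0.0462 0.0923; 0.0923 0.2729]
P' = Q + AᵀP(A−BK) = [1.0462 0.0923; 0.0923 1.2729]
tr(P') = 2.3190


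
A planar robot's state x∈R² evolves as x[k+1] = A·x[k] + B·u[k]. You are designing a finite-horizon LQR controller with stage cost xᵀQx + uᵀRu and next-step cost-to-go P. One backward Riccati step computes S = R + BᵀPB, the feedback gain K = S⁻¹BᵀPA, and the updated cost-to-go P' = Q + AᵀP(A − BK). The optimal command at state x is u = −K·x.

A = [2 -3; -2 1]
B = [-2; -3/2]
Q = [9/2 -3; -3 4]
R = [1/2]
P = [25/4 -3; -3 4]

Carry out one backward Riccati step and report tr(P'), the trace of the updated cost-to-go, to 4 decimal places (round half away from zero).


101.3258

BᵀP = [-8.0000 0.0000]
S = R + BᵀPB = [1/2] + [16.0000] = [16.5000]
BᵀPA = [-16.0000 24.0000]
K = S⁻¹·BᵀPA = [-0.9697 1.4545]
A−BK = [0.0606 -0.0909; -3.4545 3.1818]
AᵀP(A−BK) = [49.4848 -46.2273; -46.2273 43.3409]
P' = Q + AᵀP(A−BK) = [53.9848 -49.2273; -49.2273 47.3409]
tr(P') = 101.3258


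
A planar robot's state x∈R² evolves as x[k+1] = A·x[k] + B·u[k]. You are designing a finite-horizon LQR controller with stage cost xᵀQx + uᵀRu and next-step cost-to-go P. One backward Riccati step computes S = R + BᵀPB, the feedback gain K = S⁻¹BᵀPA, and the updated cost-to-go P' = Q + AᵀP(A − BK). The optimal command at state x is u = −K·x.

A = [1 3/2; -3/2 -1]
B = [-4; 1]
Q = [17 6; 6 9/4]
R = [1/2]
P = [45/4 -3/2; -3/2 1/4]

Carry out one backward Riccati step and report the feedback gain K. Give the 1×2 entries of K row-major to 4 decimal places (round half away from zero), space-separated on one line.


-0.2899 -0.3943

BᵀP = [-46.5000 6.2500]
S = R + BᵀPB = [1/2] + [192.2500] = [192.7500]
BᵀPA = [-55.8750 -76.0000]
K = S⁻¹·BᵀPA = [-0.2899 -0.3943]
A−BK = [-0.1595 -0.0772; -1.2101 -0.6057]
AᵀP(A−BK) = [0.1153 0.0939; 0.0939 0.0962]
P' = Q + AᵀP(A−BK) = [17.1153 6.0939; 6.0939 2.3462]
tr(P') = 19.4615


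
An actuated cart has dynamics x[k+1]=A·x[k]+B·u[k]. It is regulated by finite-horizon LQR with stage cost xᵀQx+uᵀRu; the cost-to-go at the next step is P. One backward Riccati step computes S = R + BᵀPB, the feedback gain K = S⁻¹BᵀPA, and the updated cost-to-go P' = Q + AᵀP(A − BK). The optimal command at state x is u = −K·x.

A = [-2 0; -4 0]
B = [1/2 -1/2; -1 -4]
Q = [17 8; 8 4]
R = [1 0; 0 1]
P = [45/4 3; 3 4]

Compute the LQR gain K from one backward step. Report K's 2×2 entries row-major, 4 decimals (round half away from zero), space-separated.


-1.7343 0.0000 1.5075 0.0000

BᵀP = [2.6250 -2.5000; -17.6250 -17.5000]
S = R + BᵀPB = [1 0; 0 1] + [3.8125 8.6875; 8.6875 78.8125] = [4.8125 8.6875; 8.6875 79.8125]
BᵀPA = [4.7500 0.0000; 105.2500 0.0000]
K = S⁻¹·BᵀPA = [-1.7343 0.0000; 1.5075 0.0000]
A−BK = [-0.3791 0.0000; 0.2957 0.0000]
AᵀP(A−BK) = [6.5743 0.0000; 0.0000 0.0000]
P' = Q + AᵀP(A−BK) = [23.5743 8.0000; 8.0000 4.0000]
tr(P') = 27.5743


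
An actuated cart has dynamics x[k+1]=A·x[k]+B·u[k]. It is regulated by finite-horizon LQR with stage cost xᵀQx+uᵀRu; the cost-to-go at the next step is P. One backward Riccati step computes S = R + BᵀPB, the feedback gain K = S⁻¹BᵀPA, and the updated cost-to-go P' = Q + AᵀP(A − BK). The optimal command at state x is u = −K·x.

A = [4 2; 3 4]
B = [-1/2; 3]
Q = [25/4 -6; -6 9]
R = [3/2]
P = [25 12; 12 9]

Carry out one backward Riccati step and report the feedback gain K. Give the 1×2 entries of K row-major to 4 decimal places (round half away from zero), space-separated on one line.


2.9763 2.4834

BᵀP = [23.5000 21.0000]
S = R + BᵀPB = [3/2] + [51.2500] = [52.7500]
BᵀPA = [157.0000 131.0000]
K = S⁻¹·BᵀPA = [2.9763 2.4834]
A−BK = [5.4882 3.2417; -5.9289 -3.4502]
AᵀP(A−BK) = [301.7204 182.1043; 182.1043 110.6730]
P' = Q + AᵀP(A−BK) = [307.9704 176.1043; 176.1043 119.6730]
tr(P') = 427.6434


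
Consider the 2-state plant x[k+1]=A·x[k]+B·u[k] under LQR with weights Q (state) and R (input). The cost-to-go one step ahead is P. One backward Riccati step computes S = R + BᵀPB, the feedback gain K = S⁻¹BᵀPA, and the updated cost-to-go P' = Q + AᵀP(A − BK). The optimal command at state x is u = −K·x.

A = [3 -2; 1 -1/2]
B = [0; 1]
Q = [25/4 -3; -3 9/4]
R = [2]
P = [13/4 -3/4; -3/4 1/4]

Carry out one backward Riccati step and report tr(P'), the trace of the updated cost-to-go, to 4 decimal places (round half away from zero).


BᵀP = [-0.7500 0.2500]
S = R + BᵀPB = [2] + [0.2500] = [2.2500]
BᵀPA = [-2.0000 1.3750]
K = S⁻¹·BᵀPA = [-0.8889 0.6111]
A−BK = [3.0000 -2.0000; 1.8889 -1.1111]
AᵀP(A−BK) = [23.2222 -15.7778; -15.7778 10.7222]
P' = Q + AᵀP(A−BK) = [29.4722 -18.7778; -18.7778 12.9722]
tr(P') = 42.4444

42.4444


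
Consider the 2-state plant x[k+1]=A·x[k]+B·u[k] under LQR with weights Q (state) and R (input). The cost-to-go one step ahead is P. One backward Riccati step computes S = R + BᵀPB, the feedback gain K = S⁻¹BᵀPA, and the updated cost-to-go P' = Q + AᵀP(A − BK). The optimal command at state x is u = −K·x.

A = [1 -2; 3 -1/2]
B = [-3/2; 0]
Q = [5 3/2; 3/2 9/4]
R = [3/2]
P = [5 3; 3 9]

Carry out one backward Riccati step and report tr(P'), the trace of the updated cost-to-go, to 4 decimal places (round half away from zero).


BᵀP = [-7.5000 -4.5000]
S = R + BᵀPB = [3/2] + [11.2500] = [12.7500]
BᵀPA = [-21.0000 17.2500]
K = S⁻¹·BᵀPA = [-1.6471 1.3529]
A−BK = [-1.4706 0.0294; 3.0000 -0.5000]
AᵀP(A−BK) = [69.4118 -14.5882; -14.5882 4.9118]
P' = Q + AᵀP(A−BK) = [74.4118 -13.0882; -13.0882 7.1618]
tr(P') = 81.5735

81.5735


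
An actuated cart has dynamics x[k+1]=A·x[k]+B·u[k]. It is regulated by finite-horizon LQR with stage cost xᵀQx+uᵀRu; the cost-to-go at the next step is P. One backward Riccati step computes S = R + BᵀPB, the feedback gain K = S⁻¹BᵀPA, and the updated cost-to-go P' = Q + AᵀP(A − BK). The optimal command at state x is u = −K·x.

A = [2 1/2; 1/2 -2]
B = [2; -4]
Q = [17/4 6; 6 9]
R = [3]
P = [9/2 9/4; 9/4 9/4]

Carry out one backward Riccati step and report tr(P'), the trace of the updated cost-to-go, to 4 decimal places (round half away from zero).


BᵀP = [0.0000 -4.5000]
S = R + BᵀPB = [3] + [18.0000] = [21.0000]
BᵀPA = [-2.2500 9.0000]
K = S⁻¹·BᵀPA = [-0.1071 0.4286]
A−BK = [2.2143 -0.3571; 0.0714 -0.2857]
AᵀP(A−BK) = [22.8214 -5.2232; -5.2232 1.7679]
P' = Q + AᵀP(A−BK) = [27.0714 0.7768; 0.7768 10.7679]
tr(P') = 37.8393

37.8393


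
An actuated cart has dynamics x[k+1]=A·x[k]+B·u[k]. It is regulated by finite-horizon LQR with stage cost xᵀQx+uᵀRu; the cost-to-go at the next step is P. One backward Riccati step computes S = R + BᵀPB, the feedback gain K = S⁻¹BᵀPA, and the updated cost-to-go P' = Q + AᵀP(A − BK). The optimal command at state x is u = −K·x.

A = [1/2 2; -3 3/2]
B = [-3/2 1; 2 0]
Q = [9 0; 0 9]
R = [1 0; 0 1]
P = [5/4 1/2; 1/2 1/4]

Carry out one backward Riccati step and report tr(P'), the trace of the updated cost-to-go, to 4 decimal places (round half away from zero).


22.0861

BᵀP = [-0.8750 -0.2500; 1.2500 0.5000]
S = R + BᵀPB = [1 0; 0 1] + [0.8125 -0.8750; -0.8750 1.2500] = [1.8125 -0.8750; -0.8750 2.2500]
BᵀPA = [0.3125 -2.1250; -0.8750 3.2500]
K = S⁻¹·BᵀPA = [-0.0189 -0.5849; -0.3962 1.2170]
A−BK = [0.8679 -0.0943; -2.9623 2.6698]
AᵀP(A−BK) = [0.7217 -1.2524; -1.2524 3.3644]
P' = Q + AᵀP(A−BK) = [9.7217 -1.2524; -1.2524 12.3644]
tr(P') = 22.0861


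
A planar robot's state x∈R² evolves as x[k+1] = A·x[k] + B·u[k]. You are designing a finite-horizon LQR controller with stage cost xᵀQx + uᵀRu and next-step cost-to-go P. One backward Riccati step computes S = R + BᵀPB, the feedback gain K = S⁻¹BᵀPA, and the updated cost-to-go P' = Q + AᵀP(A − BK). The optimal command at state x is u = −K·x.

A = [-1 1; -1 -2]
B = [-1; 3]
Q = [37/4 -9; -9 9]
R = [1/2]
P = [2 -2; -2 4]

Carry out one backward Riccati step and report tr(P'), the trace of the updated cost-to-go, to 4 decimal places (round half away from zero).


19.8738

BᵀP = [-8.0000 14.0000]
S = R + BᵀPB = [1/2] + [50.0000] = [50.5000]
BᵀPA = [-6.0000 -36.0000]
K = S⁻¹·BᵀPA = [-0.1188 -0.7129]
A−BK = [-1.1188 0.2871; -0.6436 0.1386]
AᵀP(A−BK) = [1.2871 -0.2772; -0.2772 0.3366]
P' = Q + AᵀP(A−BK) = [10.5371 -9.2772; -9.2772 9.3366]
tr(P') = 19.8738


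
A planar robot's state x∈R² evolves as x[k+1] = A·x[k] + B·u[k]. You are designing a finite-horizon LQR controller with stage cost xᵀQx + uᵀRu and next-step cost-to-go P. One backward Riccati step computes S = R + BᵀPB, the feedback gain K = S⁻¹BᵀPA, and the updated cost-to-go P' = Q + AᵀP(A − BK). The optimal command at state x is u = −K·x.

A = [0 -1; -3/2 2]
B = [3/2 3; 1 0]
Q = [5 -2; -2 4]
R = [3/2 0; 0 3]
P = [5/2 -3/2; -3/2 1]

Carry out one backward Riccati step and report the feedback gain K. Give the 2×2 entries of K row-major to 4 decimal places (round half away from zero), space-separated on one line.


0.0480 -0.2080 0.2520 -0.5920

BᵀP = [2.2500 -1.2500; 7.5000 -4.5000]
S = R + BᵀPB = [3/2 0; 0 3] + [2.1250 6.7500; 6.7500 22.5000] = [3.6250 6.7500; 6.7500 25.5000]
BᵀPA = [1.8750 -4.7500; 6.7500 -16.5000]
K = S⁻¹·BᵀPA = [0.0480 -0.2080; 0.2520 -0.5920]
A−BK = [-0.8280 1.0880; -1.5480 2.2080]
AᵀP(A−BK) = [0.4590 -0.8640; -0.8640 1.7440]
P' = Q + AᵀP(A−BK) = [5.4590 -2.8640; -2.8640 5.7440]
tr(P') = 11.2030


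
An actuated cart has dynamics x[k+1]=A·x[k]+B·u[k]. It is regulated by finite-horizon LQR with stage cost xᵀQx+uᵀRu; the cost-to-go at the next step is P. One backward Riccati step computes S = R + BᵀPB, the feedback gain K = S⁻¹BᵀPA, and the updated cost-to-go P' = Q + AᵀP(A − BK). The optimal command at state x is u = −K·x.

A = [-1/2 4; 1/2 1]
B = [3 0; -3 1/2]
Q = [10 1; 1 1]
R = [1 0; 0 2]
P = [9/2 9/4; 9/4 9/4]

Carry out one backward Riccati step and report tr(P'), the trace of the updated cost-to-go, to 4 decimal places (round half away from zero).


56.6230

BᵀP = [6.7500 0.0000; 1.1250 1.1250]
S = R + BᵀPB = [1 0; 0 2] + [20.2500 0.0000; 0.0000 0.5625] = [21.2500 0.0000; 0.0000 2.5625]
BᵀPA = [-3.3750 27.0000; 0.0000 5.6250]
K = S⁻¹·BᵀPA = [-0.1588 1.2706; 0.0000 2.1951]
A−BK = [-0.0235 0.1882; 0.0235 3.7142]
AᵀP(A−BK) = [0.0265 -0.2118; -0.2118 45.5966]
P' = Q + AᵀP(A−BK) = [10.0265 0.7882; 0.7882 46.5966]
tr(P') = 56.6230


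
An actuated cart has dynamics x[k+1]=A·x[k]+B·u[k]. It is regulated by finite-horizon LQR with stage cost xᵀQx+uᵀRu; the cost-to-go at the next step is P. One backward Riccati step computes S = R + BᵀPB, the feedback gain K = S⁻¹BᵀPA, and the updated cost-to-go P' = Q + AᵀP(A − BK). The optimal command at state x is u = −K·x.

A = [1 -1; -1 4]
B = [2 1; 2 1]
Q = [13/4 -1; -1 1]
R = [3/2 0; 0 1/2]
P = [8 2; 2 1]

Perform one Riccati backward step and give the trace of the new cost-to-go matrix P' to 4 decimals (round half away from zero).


13.2392

BᵀP = [20.0000 6.0000; 10.0000 3.0000]
S = R + BᵀPB = [3/2 0; 0 1/2] + [52.0000 26.0000; 26.0000 13.0000] = [53.5000 26.0000; 26.0000 13.5000]
BᵀPA = [14.0000 4.0000; 7.0000 2.0000]
K = S⁻¹·BᵀPA = [0.1514 0.0432; 0.2270 0.0649]
A−BK = [0.4703 -1.1514; -1.5297 3.8486]
AᵀP(A−BK) = [1.2919 -3.0595; -3.0595 7.6973]
P' = Q + AᵀP(A−BK) = [4.5419 -4.0595; -4.0595 8.6973]
tr(P') = 13.2392


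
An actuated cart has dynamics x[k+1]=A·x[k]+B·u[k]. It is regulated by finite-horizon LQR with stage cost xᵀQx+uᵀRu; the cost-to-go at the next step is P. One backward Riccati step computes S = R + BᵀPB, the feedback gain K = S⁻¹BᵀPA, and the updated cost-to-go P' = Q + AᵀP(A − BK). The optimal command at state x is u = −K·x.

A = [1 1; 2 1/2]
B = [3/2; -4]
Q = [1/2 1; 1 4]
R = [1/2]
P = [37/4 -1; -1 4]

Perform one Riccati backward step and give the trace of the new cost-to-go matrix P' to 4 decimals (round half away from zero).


BᵀP = [17.8750 -17.5000]
S = R + BᵀPB = [1/2] + [96.8125] = [97.3125]
BᵀPA = [-17.1250 9.1250]
K = S⁻¹·BᵀPA = [-0.1760 0.0938]
A−BK = [1.2640 0.8593; 1.2961 0.8751]
AᵀP(A−BK) = [18.2364 12.3558; 12.3558 8.3943]
P' = Q + AᵀP(A−BK) = [18.7364 13.3558; 13.3558 12.3943]
tr(P') = 31.1307

31.1307


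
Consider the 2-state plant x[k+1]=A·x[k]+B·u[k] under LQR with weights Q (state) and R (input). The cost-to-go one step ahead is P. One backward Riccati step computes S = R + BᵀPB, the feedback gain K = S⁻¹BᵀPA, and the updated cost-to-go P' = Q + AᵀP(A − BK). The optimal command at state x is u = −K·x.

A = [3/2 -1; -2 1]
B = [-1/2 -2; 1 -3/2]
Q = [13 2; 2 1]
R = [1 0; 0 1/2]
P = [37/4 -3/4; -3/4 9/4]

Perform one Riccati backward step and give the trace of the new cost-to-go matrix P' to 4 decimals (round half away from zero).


19.5081

BᵀP = [-5.3750 2.6250; -17.3750 -1.8750]
S = R + BᵀPB = [1 0; 0 1/2] + [5.3125 6.8125; 6.8125 37.5625] = [6.3125 6.8125; 6.8125 38.0625]
BᵀPA = [-13.3125 8.0000; -22.3125 15.5000]
K = S⁻¹·BᵀPA = [-1.8297 1.0260; -0.2587 0.2236]
A−BK = [0.0677 -0.0398; -0.5584 0.3093]
AᵀP(A−BK) = [4.1819 -2.3522; -2.3522 1.3262]
P' = Q + AᵀP(A−BK) = [17.1819 -0.3522; -0.3522 2.3262]
tr(P') = 19.5081


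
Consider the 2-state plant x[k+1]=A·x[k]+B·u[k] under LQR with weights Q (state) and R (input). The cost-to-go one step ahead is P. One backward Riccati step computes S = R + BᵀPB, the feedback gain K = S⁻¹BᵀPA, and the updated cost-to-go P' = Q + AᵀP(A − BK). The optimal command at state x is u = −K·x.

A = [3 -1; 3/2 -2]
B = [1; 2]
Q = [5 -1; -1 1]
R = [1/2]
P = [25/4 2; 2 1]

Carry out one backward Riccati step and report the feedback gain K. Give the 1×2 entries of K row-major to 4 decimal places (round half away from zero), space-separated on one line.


1.9600 -0.9733

BᵀP = [10.2500 4.0000]
S = R + BᵀPB = [1/2] + [18.2500] = [18.7500]
BᵀPA = [36.7500 -18.2500]
K = S⁻¹·BᵀPA = [1.9600 -0.9733]
A−BK = [1.0400 -0.0267; -2.4200 -0.0533]
AᵀP(A−BK) = [4.4700 -0.9800; -0.9800 0.4867]
P' = Q + AᵀP(A−BK) = [9.4700 -1.9800; -1.9800 1.4867]
tr(P') = 10.9567


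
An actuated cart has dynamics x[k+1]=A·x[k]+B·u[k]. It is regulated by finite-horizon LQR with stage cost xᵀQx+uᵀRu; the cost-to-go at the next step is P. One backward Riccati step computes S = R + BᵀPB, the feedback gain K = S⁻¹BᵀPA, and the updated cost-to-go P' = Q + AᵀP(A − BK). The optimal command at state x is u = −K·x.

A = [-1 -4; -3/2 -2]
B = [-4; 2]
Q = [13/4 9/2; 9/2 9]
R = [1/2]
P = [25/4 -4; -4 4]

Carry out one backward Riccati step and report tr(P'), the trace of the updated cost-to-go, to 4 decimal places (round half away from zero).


28.3587

BᵀP = [-33.0000 24.0000]
S = R + BᵀPB = [1/2] + [180.0000] = [180.5000]
BᵀPA = [-3.0000 84.0000]
K = S⁻¹·BᵀPA = [-0.0166 0.4654]
A−BK = [-1.0665 -2.1385; -1.4668 -2.9307]
AᵀP(A−BK) = [3.2001 6.3961; 6.3961 12.9086]
P' = Q + AᵀP(A−BK) = [6.4501 10.8961; 10.8961 21.9086]
tr(P') = 28.3587


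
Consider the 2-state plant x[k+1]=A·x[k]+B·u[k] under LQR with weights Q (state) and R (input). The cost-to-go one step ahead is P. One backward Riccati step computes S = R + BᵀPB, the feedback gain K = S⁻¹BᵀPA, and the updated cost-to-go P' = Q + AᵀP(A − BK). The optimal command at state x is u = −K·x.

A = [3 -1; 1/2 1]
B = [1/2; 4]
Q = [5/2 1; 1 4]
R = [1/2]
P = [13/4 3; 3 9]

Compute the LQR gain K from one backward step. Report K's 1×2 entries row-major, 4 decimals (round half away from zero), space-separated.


0.3790 0.1518

BᵀP = [13.6250 37.5000]
S = R + BᵀPB = [1/2] + [156.8125] = [157.3125]
BᵀPA = [59.6250 23.8750]
K = S⁻¹·BᵀPA = [0.3790 0.1518]
A−BK = [2.8105 -1.0759; -1.0161 0.3929]
AᵀP(A−BK) = [17.9008 -6.7992; -6.7992 2.6265]
P' = Q + AᵀP(A−BK) = [20.4008 -5.7992; -5.7992 6.6265]
tr(P') = 27.0273


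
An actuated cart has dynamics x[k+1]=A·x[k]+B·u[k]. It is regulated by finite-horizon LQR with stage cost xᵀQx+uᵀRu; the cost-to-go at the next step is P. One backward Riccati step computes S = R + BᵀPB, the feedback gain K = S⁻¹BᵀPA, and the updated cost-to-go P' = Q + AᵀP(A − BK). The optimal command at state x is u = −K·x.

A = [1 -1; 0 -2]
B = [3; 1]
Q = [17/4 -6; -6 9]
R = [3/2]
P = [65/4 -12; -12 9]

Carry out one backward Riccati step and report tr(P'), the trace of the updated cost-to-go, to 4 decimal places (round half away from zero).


BᵀP = [36.7500 -27.0000]
S = R + BᵀPB = [3/2] + [83.2500] = [84.7500]
BᵀPA = [36.7500 17.2500]
K = S⁻¹·BᵀPA = [0.4336 0.2035]
A−BK = [-0.3009 -1.6106; -0.4336 -2.2035]
AᵀP(A−BK) = [0.3142 0.2699; 0.2699 0.7389]
P' = Q + AᵀP(A−BK) = [4.5642 -5.7301; -5.7301 9.7389]
tr(P') = 14.3031

14.3031


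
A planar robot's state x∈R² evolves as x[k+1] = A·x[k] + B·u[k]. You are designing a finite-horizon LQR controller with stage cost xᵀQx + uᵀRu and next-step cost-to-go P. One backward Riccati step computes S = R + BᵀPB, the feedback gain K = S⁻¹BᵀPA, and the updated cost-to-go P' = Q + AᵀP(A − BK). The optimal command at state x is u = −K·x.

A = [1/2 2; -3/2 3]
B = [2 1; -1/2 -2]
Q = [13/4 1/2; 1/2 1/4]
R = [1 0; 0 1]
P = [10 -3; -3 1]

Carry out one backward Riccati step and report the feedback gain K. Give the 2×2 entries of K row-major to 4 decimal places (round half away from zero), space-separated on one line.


BᵀP = [21.5000 -6.5000; 16.0000 -5.0000]
S = R + BᵀPB = [1 0; 0 1] + [46.2500 34.5000; 34.5000 26.0000] = [47.2500 34.5000; 34.5000 27.0000]
BᵀPA = [20.5000 23.5000; 15.5000 17.0000]
K = S⁻¹·BᵀPA = [0.2193 0.5614; 0.2939 -0.0877]
A−BK = [-0.2325 0.9649; -0.8026 3.1053]
AᵀP(A−BK) = [0.1996 -0.1491; -0.1491 1.2982]
P' = Q + AᵀP(A−BK) = [3.4496 0.3509; 0.3509 1.5482]
tr(P') = 4.9978

0.2193 0.5614 0.2939 -0.0877


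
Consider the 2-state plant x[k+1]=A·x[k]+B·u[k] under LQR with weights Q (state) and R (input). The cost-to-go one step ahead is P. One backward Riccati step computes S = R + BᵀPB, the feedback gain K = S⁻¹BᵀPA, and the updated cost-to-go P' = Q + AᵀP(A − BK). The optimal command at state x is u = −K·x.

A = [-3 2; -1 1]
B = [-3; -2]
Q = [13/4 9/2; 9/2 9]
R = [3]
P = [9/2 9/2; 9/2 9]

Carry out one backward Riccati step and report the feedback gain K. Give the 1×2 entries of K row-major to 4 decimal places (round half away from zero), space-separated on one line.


0.7416 -0.5730

BᵀP = [-22.5000 -31.5000]
S = R + BᵀPB = [3] + [130.5000] = [133.5000]
BᵀPA = [99.0000 -76.5000]
K = S⁻¹·BᵀPA = [0.7416 -0.5730]
A−BK = [-0.7753 0.2809; 0.4831 -0.1461]
AᵀP(A−BK) = [3.0843 -1.7697; -1.7697 1.1629]
P' = Q + AᵀP(A−BK) = [6.3343 2.7303; 2.7303 10.1629]
tr(P') = 16.4972
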